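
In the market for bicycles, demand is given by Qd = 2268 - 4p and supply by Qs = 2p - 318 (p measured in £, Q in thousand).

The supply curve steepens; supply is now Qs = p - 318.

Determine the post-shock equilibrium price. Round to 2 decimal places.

517.20

Solve the original market: 2268 - 4p = 2p - 318, hence p = 431 and Q = 544.
The shock moves the curves to Qd = 2268 - 4p and Qs = p - 318.
Equate the new curves: 2268 - 4p = p - 318, giving 2586 = 5p, p = 517.2, Q = 199.2.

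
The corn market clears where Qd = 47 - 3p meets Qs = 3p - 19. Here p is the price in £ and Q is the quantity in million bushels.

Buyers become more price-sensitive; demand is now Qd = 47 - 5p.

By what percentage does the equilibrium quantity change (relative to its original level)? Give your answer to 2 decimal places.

-58.93

Original equilibrium: 47 - 3p = 3p - 19 gives 66 = 6p, so p = 11 and Q = 14.
With the change applied: demand Qd = 47 - 5p, supply Qs = 3p - 19.
Clearing the new market: 47 - 5p = 3p - 19, so p = 8.25 and Q = 5.75.
%ΔQ = (5.75 − 14) / 14 × 100 = -58.93%.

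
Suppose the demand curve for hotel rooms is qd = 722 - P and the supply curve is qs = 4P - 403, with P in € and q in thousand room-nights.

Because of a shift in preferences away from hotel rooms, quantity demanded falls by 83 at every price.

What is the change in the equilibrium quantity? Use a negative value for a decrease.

-66.4

Solve the original market: 722 - P = 4P - 403, hence P = 225 and q = 497.
The new curves are qd = 639 - P (demand) and qs = 4P - 403 (supply).
Setting them equal: 639 - P = 4P - 403 → 1042 = 5P, so P = 208.4 and q = 430.6.
Δq = 430.6 − 497 = -66.4.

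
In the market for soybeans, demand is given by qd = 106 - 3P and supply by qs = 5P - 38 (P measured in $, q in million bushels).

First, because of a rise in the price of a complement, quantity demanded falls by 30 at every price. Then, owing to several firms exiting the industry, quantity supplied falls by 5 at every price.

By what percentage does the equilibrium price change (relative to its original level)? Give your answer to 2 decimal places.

Solve the original market: 106 - 3P = 5P - 38, hence P = 18 and q = 52.
The new curves are qd = 76 - 3P (demand) and qs = 5P - 43 (supply).
New equilibrium: 76 - 3P = 5P - 43 ⇒ 119 = 8P ⇒ P = 14.875, q = 31.375.
%ΔP = (14.875 − 18) / 18 × 100 = -17.36%.

-17.36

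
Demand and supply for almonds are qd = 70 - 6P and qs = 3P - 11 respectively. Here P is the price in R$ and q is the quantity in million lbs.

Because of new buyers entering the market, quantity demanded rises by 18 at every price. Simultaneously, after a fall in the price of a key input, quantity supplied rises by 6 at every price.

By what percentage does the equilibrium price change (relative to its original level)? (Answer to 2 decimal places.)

Initially, 70 - 6P = 3P - 11, so 81 = 9P and P = 9, q = 16.
With the change applied: demand qd = 88 - 6P, supply qs = 3P - 5.
Clearing the new market: 88 - 6P = 3P - 5, so P = 31/3 ≈ 10.3333 and q = 26.
%ΔP = (10.3333 − 9) / 9 × 100 = +14.81%.

+14.81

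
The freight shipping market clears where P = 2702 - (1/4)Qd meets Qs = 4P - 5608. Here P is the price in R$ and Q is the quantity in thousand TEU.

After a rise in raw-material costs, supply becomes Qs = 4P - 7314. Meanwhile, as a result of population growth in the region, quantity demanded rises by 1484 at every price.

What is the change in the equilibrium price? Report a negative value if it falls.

+398.75

Initially, 10808 - 4P = 4P - 5608, so 16416 = 8P and P = 2052, Q = 2600.
The shock moves the curves to Qd = 12292 - 4P and Qs = 4P - 7314.
New equilibrium: 12292 - 4P = 4P - 7314 ⇒ 19606 = 8P ⇒ P = 2450.75, Q = 2489.
ΔP = 2450.75 − 2052 = +398.75.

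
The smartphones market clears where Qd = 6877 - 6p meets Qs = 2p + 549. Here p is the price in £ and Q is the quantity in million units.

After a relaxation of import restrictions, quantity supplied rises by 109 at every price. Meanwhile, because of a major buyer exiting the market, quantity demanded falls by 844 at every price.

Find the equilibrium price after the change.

671.875

Solve the original market: 6877 - 6p = 2p + 549, hence p = 791 and Q = 2131.
The shock moves the curves to Qd = 6033 - 6p and Qs = 2p + 658.
New equilibrium: 6033 - 6p = 2p + 658 ⇒ 5375 = 8p ⇒ p = 671.875, Q = 2001.75.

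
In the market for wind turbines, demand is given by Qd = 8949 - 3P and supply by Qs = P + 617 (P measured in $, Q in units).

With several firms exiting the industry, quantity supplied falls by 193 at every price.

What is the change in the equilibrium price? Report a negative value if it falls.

+48.25

Initially, 8949 - 3P = P + 617, so 8332 = 4P and P = 2083, Q = 2700.
After the shift, demand is Qd = 8949 - 3P and supply is Qs = P + 424.
Equate the new curves: 8949 - 3P = P + 424, giving 8525 = 4P, P = 2131.25, Q = 2555.25.
ΔP = 2131.25 − 2083 = +48.25.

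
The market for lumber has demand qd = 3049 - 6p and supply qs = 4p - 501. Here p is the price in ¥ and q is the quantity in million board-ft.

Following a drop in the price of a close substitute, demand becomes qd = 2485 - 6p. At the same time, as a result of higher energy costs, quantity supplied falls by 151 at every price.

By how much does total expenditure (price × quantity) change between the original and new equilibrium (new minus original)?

-137146.64

Solve the original market: 3049 - 6p = 4p - 501, hence p = 355 and q = 919.
With the change applied: demand qd = 2485 - 6p, supply qs = 4p - 652.
Clearing the new market: 2485 - 6p = 4p - 652, so p = 313.7 and q = 602.8.
Expenditure moves from 355×919 = 326245 to 313.7×602.8 = 189098.36; change = -137146.64.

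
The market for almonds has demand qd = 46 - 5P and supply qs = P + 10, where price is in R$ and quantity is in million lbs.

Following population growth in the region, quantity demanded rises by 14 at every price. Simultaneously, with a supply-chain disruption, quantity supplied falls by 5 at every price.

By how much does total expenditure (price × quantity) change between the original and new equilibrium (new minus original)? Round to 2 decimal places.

Initially, 46 - 5P = P + 10, so 36 = 6P and P = 6, q = 16.
After the shift, demand is qd = 60 - 5P and supply is qs = P + 5.
New equilibrium: 60 - 5P = P + 5 ⇒ 55 = 6P ⇒ P = 55/6 ≈ 9.1667, q = 85/6 ≈ 14.1667.
Expenditure moves from 6×16 = 96 to 9.1667×14.1667 = 129.8611; change = +33.86.

+33.86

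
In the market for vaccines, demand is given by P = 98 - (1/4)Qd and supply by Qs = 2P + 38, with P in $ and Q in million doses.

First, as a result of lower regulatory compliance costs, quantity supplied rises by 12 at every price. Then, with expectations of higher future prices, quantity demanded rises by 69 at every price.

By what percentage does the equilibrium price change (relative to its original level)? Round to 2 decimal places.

Original equilibrium: 392 - 4P = 2P + 38 gives 354 = 6P, so P = 59 and Q = 156.
After the shift, demand is Qd = 461 - 4P and supply is Qs = 2P + 50.
New equilibrium: 461 - 4P = 2P + 50 ⇒ 411 = 6P ⇒ P = 68.5, Q = 187.
%ΔP = (68.5 − 59) / 59 × 100 = +16.10%.

+16.10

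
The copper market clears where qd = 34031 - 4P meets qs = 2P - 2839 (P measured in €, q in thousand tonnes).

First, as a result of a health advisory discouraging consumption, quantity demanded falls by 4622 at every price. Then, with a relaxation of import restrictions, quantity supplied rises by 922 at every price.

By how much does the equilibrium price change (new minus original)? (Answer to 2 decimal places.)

Before the shock: 34031 - 4P = 2P - 2839 ⇒ 36870 = 6P ⇒ P = 6145, q = 9451.
After the shift, demand is qd = 29409 - 4P and supply is qs = 2P - 1917.
Clearing the new market: 29409 - 4P = 2P - 1917, so P = 5221 and q = 8525.
ΔP = 5221 − 6145 = -924.00.

-924.00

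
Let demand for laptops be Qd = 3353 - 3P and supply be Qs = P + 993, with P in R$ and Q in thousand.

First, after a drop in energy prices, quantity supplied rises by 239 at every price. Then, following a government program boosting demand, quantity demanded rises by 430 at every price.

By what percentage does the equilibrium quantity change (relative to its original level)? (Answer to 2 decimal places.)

Initially, 3353 - 3P = P + 993, so 2360 = 4P and P = 590, Q = 1583.
After the shift, demand is Qd = 3783 - 3P and supply is Qs = P + 1232.
New equilibrium: 3783 - 3P = P + 1232 ⇒ 2551 = 4P ⇒ P = 637.75, Q = 1869.75.
%ΔQ = (1869.75 − 1583) / 1583 × 100 = +18.11%.

+18.11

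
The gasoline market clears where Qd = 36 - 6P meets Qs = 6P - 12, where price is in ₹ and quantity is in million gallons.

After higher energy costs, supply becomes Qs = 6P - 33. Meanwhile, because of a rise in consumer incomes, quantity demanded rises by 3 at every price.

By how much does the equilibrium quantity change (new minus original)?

-9

Before the shock: 36 - 6P = 6P - 12 ⇒ 48 = 12P ⇒ P = 4, Q = 12.
After the shift, demand is Qd = 39 - 6P and supply is Qs = 6P - 33.
New equilibrium: 39 - 6P = 6P - 33 ⇒ 72 = 12P ⇒ P = 6, Q = 3.
ΔQ = 3 − 12 = -9.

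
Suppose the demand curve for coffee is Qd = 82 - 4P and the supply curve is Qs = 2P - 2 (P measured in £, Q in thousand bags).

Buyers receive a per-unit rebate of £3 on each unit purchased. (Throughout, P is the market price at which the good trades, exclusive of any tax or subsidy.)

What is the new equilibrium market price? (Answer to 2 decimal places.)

16.00

Original equilibrium: 82 - 4P = 2P - 2 gives 84 = 6P, so P = 14 and Q = 26.
Since buyers' out-of-pocket price is the market price minus the rebate, the effective demand curve becomes Qd = 94 - 4P.
Setting them equal: 94 - 4P = 2P - 2 → 96 = 6P, so P = 16 and Q = 30.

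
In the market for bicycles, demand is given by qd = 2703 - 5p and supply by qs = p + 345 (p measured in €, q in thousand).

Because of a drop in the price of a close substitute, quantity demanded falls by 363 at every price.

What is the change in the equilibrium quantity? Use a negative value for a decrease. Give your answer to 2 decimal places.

-60.50

Solve the original market: 2703 - 5p = p + 345, hence p = 393 and q = 738.
After the shift, demand is qd = 2340 - 5p and supply is qs = p + 345.
Equate the new curves: 2340 - 5p = p + 345, giving 1995 = 6p, p = 332.5, q = 677.5.
Δq = 677.5 − 738 = -60.50.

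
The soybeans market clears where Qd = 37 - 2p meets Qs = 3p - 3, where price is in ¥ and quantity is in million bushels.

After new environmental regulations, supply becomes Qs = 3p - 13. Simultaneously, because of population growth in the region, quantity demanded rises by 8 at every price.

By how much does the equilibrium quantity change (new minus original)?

Initially, 37 - 2p = 3p - 3, so 40 = 5p and p = 8, Q = 21.
With the change applied: demand Qd = 45 - 2p, supply Qs = 3p - 13.
Equate the new curves: 45 - 2p = 3p - 13, giving 58 = 5p, p = 11.6, Q = 21.8.
ΔQ = 21.8 − 21 = +0.8.

+0.8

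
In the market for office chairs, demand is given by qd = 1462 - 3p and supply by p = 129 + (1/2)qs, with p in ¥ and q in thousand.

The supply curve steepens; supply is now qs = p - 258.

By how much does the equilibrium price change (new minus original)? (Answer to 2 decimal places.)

Original equilibrium: 1462 - 3p = 2p - 258 gives 1720 = 5p, so p = 344 and q = 430.
After the shift, demand is qd = 1462 - 3p and supply is qs = p - 258.
Clearing the new market: 1462 - 3p = p - 258, so p = 430 and q = 172.
Δp = 430 − 344 = +86.00.

+86.00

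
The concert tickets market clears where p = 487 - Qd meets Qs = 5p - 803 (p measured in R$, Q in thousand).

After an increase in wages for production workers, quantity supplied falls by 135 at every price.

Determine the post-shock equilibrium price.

237.5

Before the shock: 487 - p = 5p - 803 ⇒ 1290 = 6p ⇒ p = 215, Q = 272.
After the shift, demand is Qd = 487 - p and supply is Qs = 5p - 938.
Clearing the new market: 487 - p = 5p - 938, so p = 237.5 and Q = 249.5.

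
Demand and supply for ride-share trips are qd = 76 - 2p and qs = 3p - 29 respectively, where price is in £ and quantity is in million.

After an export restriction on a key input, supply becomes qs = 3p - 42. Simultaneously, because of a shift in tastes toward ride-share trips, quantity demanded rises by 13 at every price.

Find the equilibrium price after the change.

26.2

Original equilibrium: 76 - 2p = 3p - 29 gives 105 = 5p, so p = 21 and q = 34.
After the shift, demand is qd = 89 - 2p and supply is qs = 3p - 42.
Equate the new curves: 89 - 2p = 3p - 42, giving 131 = 5p, p = 26.2, q = 36.6.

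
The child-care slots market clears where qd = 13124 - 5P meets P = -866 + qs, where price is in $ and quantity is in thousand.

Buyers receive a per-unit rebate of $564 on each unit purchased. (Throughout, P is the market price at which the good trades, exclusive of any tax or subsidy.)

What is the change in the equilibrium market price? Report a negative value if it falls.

Solve the original market: 13124 - 5P = P + 866, hence P = 2043 and q = 2909.
Since buyers' out-of-pocket price is the market price minus the rebate, the effective demand curve becomes qd = 15944 - 5P.
Equate the new curves: 15944 - 5P = P + 866, giving 15078 = 6P, P = 2513, q = 3379.
ΔP = 2513 − 2043 = +470.

+470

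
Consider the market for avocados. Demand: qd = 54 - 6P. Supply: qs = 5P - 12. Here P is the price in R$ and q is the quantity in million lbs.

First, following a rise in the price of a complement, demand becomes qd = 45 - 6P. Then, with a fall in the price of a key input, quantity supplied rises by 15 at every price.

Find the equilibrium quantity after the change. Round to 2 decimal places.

22.09

Initially, 54 - 6P = 5P - 12, so 66 = 11P and P = 6, q = 18.
The shock moves the curves to qd = 45 - 6P and qs = 5P + 3.
Setting them equal: 45 - 6P = 5P + 3 → 42 = 11P, so P = 42/11 ≈ 3.8182 and q = 243/11 ≈ 22.0909.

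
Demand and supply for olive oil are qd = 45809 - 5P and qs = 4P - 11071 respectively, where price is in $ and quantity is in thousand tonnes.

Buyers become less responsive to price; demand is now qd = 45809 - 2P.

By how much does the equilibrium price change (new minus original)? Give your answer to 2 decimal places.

+3160.00

Original equilibrium: 45809 - 5P = 4P - 11071 gives 56880 = 9P, so P = 6320 and q = 14209.
With the change applied: demand qd = 45809 - 2P, supply qs = 4P - 11071.
New equilibrium: 45809 - 2P = 4P - 11071 ⇒ 56880 = 6P ⇒ P = 9480, q = 26849.
ΔP = 9480 − 6320 = +3160.00.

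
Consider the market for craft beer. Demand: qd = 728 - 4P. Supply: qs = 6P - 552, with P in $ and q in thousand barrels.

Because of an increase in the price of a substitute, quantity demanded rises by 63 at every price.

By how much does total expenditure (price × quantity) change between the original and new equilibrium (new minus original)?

Before the shock: 728 - 4P = 6P - 552 ⇒ 1280 = 10P ⇒ P = 128, q = 216.
With the change applied: demand qd = 791 - 4P, supply qs = 6P - 552.
New equilibrium: 791 - 4P = 6P - 552 ⇒ 1343 = 10P ⇒ P = 134.3, q = 253.8.
Expenditure moves from 128×216 = 27648 to 134.3×253.8 = 34085.34; change = +6437.34.

+6437.34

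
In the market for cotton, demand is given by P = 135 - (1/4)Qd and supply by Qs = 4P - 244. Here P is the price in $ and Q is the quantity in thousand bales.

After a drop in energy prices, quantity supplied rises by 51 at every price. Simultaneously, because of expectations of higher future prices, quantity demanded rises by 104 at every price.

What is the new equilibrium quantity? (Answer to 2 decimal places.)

225.50

Solve the original market: 540 - 4P = 4P - 244, hence P = 98 and Q = 148.
The shock moves the curves to Qd = 644 - 4P and Qs = 4P - 193.
Clearing the new market: 644 - 4P = 4P - 193, so P = 104.625 and Q = 225.5.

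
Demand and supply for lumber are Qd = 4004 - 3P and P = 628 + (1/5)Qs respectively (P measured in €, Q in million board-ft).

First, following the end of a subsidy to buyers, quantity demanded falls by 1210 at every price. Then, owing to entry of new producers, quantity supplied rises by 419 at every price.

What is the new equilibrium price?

Original equilibrium: 4004 - 3P = 5P - 3140 gives 7144 = 8P, so P = 893 and Q = 1325.
The new curves are Qd = 2794 - 3P (demand) and Qs = 5P - 2721 (supply).
Setting them equal: 2794 - 3P = 5P - 2721 → 5515 = 8P, so P = 689.375 and Q = 725.875.

689.375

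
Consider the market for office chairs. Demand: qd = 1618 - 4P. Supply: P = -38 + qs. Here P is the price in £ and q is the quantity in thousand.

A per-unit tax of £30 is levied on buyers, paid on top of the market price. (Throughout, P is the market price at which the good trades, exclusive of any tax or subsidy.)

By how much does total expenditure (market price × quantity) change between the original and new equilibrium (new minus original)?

Solve the original market: 1618 - 4P = P + 38, hence P = 316 and q = 354.
Since buyers pay the price plus the tax, the effective demand curve becomes qd = 1498 - 4P.
Equate the new curves: 1498 - 4P = P + 38, giving 1460 = 5P, P = 292, q = 330.
Expenditure moves from 316×354 = 111864 to 292×330 = 96360; change = -15504.

-15504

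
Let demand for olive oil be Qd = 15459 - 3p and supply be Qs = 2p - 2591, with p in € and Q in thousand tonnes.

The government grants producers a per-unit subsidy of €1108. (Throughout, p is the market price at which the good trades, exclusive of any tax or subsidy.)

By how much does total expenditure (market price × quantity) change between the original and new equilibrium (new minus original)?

+2159004.48

Before the shock: 15459 - 3p = 2p - 2591 ⇒ 18050 = 5p ⇒ p = 3610, Q = 4629.
Since sellers receive the price plus the subsidy, the effective supply curve becomes Qs = 2p - 375.
New equilibrium: 15459 - 3p = 2p - 375 ⇒ 15834 = 5p ⇒ p = 3166.8, Q = 5958.6.
Expenditure moves from 3610×4629 = 16710690 to 3166.8×5958.6 = 18869694.48; change = +2159004.48.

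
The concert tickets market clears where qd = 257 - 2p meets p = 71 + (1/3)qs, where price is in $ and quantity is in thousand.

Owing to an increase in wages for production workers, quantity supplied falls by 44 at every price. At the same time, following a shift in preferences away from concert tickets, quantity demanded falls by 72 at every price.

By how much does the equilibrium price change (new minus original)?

-5.6

Original equilibrium: 257 - 2p = 3p - 213 gives 470 = 5p, so p = 94 and q = 69.
The new curves are qd = 185 - 2p (demand) and qs = 3p - 257 (supply).
Clearing the new market: 185 - 2p = 3p - 257, so p = 88.4 and q = 8.2.
Δp = 88.4 − 94 = -5.6.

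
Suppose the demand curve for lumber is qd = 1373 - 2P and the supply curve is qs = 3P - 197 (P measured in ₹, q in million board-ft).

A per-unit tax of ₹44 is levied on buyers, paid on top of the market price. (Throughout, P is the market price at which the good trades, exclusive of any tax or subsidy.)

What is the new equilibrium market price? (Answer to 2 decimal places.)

Solve the original market: 1373 - 2P = 3P - 197, hence P = 314 and q = 745.
Since buyers pay the price plus the tax, the effective demand curve becomes qd = 1285 - 2P.
Equate the new curves: 1285 - 2P = 3P - 197, giving 1482 = 5P, P = 296.4, q = 692.2.

296.40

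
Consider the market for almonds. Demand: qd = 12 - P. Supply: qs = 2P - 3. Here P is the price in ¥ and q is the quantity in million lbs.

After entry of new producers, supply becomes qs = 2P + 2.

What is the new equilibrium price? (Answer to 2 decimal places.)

Initially, 12 - P = 2P - 3, so 15 = 3P and P = 5, q = 7.
The shock moves the curves to qd = 12 - P and qs = 2P + 2.
Clearing the new market: 12 - P = 2P + 2, so P = 10/3 ≈ 3.3333 and q = 26/3 ≈ 8.6667.

3.33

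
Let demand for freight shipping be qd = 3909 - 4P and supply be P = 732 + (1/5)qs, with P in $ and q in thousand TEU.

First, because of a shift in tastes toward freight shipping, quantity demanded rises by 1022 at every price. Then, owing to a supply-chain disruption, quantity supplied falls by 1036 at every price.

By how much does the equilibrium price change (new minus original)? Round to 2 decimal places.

+228.67

Initially, 3909 - 4P = 5P - 3660, so 7569 = 9P and P = 841, q = 545.
With the change applied: demand qd = 4931 - 4P, supply qs = 5P - 4696.
Clearing the new market: 4931 - 4P = 5P - 4696, so P = 3209/3 ≈ 1069.6667 and q = 1957/3 ≈ 652.3333.
ΔP = 1069.6667 − 841 = +228.67.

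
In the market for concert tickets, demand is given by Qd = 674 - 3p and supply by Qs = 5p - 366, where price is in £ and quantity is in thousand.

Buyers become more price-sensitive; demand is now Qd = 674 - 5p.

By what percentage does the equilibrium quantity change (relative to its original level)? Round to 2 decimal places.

-45.77

Original equilibrium: 674 - 3p = 5p - 366 gives 1040 = 8p, so p = 130 and Q = 284.
The shock moves the curves to Qd = 674 - 5p and Qs = 5p - 366.
New equilibrium: 674 - 5p = 5p - 366 ⇒ 1040 = 10p ⇒ p = 104, Q = 154.
%ΔQ = (154 − 284) / 284 × 100 = -45.77%.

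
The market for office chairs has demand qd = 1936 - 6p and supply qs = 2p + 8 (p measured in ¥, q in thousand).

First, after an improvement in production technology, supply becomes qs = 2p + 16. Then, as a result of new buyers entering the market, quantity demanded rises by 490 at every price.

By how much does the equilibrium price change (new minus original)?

Solve the original market: 1936 - 6p = 2p + 8, hence p = 241 and q = 490.
The new curves are qd = 2426 - 6p (demand) and qs = 2p + 16 (supply).
Clearing the new market: 2426 - 6p = 2p + 16, so p = 301.25 and q = 618.5.
Δp = 301.25 − 241 = +60.25.

+60.25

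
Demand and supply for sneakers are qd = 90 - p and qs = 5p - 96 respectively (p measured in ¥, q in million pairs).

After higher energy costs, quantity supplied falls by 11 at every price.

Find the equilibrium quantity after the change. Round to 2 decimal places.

57.17

Solve the original market: 90 - p = 5p - 96, hence p = 31 and q = 59.
The new curves are qd = 90 - p (demand) and qs = 5p - 107 (supply).
Clearing the new market: 90 - p = 5p - 107, so p = 197/6 ≈ 32.8333 and q = 343/6 ≈ 57.1667.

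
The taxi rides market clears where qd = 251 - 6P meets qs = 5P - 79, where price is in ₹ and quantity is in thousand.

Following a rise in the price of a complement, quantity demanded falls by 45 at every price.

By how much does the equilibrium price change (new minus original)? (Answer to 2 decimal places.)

-4.09

Original equilibrium: 251 - 6P = 5P - 79 gives 330 = 11P, so P = 30 and q = 71.
With the change applied: demand qd = 206 - 6P, supply qs = 5P - 79.
Clearing the new market: 206 - 6P = 5P - 79, so P = 285/11 ≈ 25.9091 and q = 556/11 ≈ 50.5455.
ΔP = 25.9091 − 30 = -4.09.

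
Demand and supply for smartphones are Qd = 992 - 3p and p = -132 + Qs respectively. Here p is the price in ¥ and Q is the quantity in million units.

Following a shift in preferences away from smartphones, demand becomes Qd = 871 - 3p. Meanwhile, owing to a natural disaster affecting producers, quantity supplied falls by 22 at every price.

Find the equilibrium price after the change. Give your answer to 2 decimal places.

Before the shock: 992 - 3p = p + 132 ⇒ 860 = 4p ⇒ p = 215, Q = 347.
The new curves are Qd = 871 - 3p (demand) and Qs = p + 110 (supply).
Setting them equal: 871 - 3p = p + 110 → 761 = 4p, so p = 190.25 and Q = 300.25.

190.25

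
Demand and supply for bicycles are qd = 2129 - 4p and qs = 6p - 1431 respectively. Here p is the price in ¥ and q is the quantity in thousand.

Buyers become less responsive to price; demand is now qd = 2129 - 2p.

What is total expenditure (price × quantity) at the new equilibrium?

Before the shock: 2129 - 4p = 6p - 1431 ⇒ 3560 = 10p ⇒ p = 356, q = 705.
After the shift, demand is qd = 2129 - 2p and supply is qs = 6p - 1431.
Equate the new curves: 2129 - 2p = 6p - 1431, giving 3560 = 8p, p = 445, q = 1239.
New expenditure = 445 × 1239 = 551355.

551355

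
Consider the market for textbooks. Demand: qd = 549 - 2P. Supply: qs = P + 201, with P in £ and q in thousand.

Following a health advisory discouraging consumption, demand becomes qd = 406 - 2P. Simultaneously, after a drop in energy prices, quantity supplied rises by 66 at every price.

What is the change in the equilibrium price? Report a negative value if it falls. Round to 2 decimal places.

Original equilibrium: 549 - 2P = P + 201 gives 348 = 3P, so P = 116 and q = 317.
With the change applied: demand qd = 406 - 2P, supply qs = P + 267.
Equate the new curves: 406 - 2P = P + 267, giving 139 = 3P, P = 139/3 ≈ 46.3333, q = 940/3 ≈ 313.3333.
ΔP = 46.3333 − 116 = -69.67.

-69.67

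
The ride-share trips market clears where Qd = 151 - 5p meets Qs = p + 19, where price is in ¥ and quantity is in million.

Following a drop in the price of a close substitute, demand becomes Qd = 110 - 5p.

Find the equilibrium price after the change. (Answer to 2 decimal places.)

Solve the original market: 151 - 5p = p + 19, hence p = 22 and Q = 41.
After the shift, demand is Qd = 110 - 5p and supply is Qs = p + 19.
Setting them equal: 110 - 5p = p + 19 → 91 = 6p, so p = 91/6 ≈ 15.1667 and Q = 205/6 ≈ 34.1667.

15.17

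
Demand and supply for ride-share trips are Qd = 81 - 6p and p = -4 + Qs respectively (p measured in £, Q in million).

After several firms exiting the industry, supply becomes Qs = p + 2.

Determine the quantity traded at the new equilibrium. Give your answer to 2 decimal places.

Initially, 81 - 6p = p + 4, so 77 = 7p and p = 11, Q = 15.
After the shift, demand is Qd = 81 - 6p and supply is Qs = p + 2.
Clearing the new market: 81 - 6p = p + 2, so p = 79/7 ≈ 11.2857 and Q = 93/7 ≈ 13.2857.

13.29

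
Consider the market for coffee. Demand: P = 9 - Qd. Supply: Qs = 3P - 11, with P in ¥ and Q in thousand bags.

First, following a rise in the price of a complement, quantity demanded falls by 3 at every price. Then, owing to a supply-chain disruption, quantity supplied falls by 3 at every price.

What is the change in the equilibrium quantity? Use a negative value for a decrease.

Initially, 9 - P = 3P - 11, so 20 = 4P and P = 5, Q = 4.
The new curves are Qd = 6 - P (demand) and Qs = 3P - 14 (supply).
Equate the new curves: 6 - P = 3P - 14, giving 20 = 4P, P = 5, Q = 1.
ΔQ = 1 − 4 = -3.

-3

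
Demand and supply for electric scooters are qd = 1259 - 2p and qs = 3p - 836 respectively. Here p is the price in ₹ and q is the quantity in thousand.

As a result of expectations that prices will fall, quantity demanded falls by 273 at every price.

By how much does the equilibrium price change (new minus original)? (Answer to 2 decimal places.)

Before the shock: 1259 - 2p = 3p - 836 ⇒ 2095 = 5p ⇒ p = 419, q = 421.
With the change applied: demand qd = 986 - 2p, supply qs = 3p - 836.
New equilibrium: 986 - 2p = 3p - 836 ⇒ 1822 = 5p ⇒ p = 364.4, q = 257.2.
Δp = 364.4 − 419 = -54.60.

-54.60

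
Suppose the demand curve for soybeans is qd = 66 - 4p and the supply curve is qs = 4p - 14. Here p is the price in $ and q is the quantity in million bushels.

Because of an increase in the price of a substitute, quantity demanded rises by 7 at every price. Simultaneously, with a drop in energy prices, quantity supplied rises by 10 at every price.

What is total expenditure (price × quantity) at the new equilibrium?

332.0625

Original equilibrium: 66 - 4p = 4p - 14 gives 80 = 8p, so p = 10 and q = 26.
The shock moves the curves to qd = 73 - 4p and qs = 4p - 4.
Setting them equal: 73 - 4p = 4p - 4 → 77 = 8p, so p = 9.625 and q = 34.5.
New expenditure = 9.625 × 34.5 = 332.0625.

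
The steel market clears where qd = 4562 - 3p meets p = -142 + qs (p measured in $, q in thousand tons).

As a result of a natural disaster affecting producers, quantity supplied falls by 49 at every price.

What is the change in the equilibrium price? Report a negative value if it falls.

+12.25

Before the shock: 4562 - 3p = p + 142 ⇒ 4420 = 4p ⇒ p = 1105, q = 1247.
After the shift, demand is qd = 4562 - 3p and supply is qs = p + 93.
New equilibrium: 4562 - 3p = p + 93 ⇒ 4469 = 4p ⇒ p = 1117.25, q = 1210.25.
Δp = 1117.25 − 1105 = +12.25.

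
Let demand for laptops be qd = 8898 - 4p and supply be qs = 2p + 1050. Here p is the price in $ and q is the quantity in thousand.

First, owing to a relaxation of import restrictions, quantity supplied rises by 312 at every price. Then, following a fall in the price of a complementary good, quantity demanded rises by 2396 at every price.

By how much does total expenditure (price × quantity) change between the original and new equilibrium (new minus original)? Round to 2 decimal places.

Solve the original market: 8898 - 4p = 2p + 1050, hence p = 1308 and q = 3666.
The shock moves the curves to qd = 11294 - 4p and qs = 2p + 1362.
New equilibrium: 11294 - 4p = 2p + 1362 ⇒ 9932 = 6p ⇒ p = 4966/3 ≈ 1655.3333, q = 14018/3 ≈ 4672.6667.
Expenditure moves from 1308×3666 = 4795128 to 1655.3333×4672.6667 = 7734820.8889; change = +2939692.89.

+2939692.89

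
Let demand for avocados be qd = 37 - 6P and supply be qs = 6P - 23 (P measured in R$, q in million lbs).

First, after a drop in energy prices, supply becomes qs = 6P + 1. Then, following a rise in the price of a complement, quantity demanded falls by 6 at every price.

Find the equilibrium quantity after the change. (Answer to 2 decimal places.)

Initially, 37 - 6P = 6P - 23, so 60 = 12P and P = 5, q = 7.
After the shift, demand is qd = 31 - 6P and supply is qs = 6P + 1.
New equilibrium: 31 - 6P = 6P + 1 ⇒ 30 = 12P ⇒ P = 2.5, q = 16.

16.00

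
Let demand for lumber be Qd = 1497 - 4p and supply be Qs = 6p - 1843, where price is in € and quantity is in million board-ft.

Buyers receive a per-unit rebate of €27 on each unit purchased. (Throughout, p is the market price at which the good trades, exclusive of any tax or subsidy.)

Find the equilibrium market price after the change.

Initially, 1497 - 4p = 6p - 1843, so 3340 = 10p and p = 334, Q = 161.
Since buyers' out-of-pocket price is the market price minus the rebate, the effective demand curve becomes Qd = 1605 - 4p.
Equate the new curves: 1605 - 4p = 6p - 1843, giving 3448 = 10p, p = 344.8, Q = 225.8.

344.8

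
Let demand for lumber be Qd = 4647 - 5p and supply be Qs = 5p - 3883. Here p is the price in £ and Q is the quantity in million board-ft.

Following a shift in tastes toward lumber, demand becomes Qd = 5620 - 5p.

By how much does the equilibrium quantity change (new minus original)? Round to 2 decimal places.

Solve the original market: 4647 - 5p = 5p - 3883, hence p = 853 and Q = 382.
The new curves are Qd = 5620 - 5p (demand) and Qs = 5p - 3883 (supply).
Equate the new curves: 5620 - 5p = 5p - 3883, giving 9503 = 10p, p = 950.3, Q = 868.5.
ΔQ = 868.5 − 382 = +486.50.

+486.50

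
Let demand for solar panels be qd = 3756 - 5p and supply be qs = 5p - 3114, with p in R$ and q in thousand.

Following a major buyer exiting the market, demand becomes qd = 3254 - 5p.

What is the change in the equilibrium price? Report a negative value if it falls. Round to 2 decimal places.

Solve the original market: 3756 - 5p = 5p - 3114, hence p = 687 and q = 321.
After the shift, demand is qd = 3254 - 5p and supply is qs = 5p - 3114.
Equate the new curves: 3254 - 5p = 5p - 3114, giving 6368 = 10p, p = 636.8, q = 70.
Δp = 636.8 − 687 = -50.20.

-50.20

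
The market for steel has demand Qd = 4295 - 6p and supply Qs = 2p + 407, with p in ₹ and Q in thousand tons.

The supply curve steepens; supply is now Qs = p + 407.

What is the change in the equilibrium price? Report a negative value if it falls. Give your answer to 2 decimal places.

Solve the original market: 4295 - 6p = 2p + 407, hence p = 486 and Q = 1379.
The new curves are Qd = 4295 - 6p (demand) and Qs = p + 407 (supply).
Setting them equal: 4295 - 6p = p + 407 → 3888 = 7p, so p = 3888/7 ≈ 555.4286 and Q = 6737/7 ≈ 962.4286.
Δp = 555.4286 − 486 = +69.43.

+69.43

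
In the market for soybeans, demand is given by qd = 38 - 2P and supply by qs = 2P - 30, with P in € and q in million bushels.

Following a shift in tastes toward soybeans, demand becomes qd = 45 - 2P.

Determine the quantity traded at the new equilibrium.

7.5

Solve the original market: 38 - 2P = 2P - 30, hence P = 17 and q = 4.
The new curves are qd = 45 - 2P (demand) and qs = 2P - 30 (supply).
Clearing the new market: 45 - 2P = 2P - 30, so P = 18.75 and q = 7.5.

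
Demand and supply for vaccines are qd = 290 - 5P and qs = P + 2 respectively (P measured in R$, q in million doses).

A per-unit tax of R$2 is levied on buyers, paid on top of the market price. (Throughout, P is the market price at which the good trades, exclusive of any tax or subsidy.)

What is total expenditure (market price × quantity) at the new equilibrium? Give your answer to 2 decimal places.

Before the shock: 290 - 5P = P + 2 ⇒ 288 = 6P ⇒ P = 48, q = 50.
Since buyers pay the price plus the tax, the effective demand curve becomes qd = 280 - 5P.
Clearing the new market: 280 - 5P = P + 2, so P = 139/3 ≈ 46.3333 and q = 145/3 ≈ 48.3333.
New expenditure = 46.3333 × 48.3333 = 2239.44.

2239.44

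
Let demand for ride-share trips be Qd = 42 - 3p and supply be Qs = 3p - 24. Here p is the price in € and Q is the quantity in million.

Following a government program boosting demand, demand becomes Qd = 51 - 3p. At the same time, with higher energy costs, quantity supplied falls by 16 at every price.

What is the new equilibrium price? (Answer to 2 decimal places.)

15.17

Initially, 42 - 3p = 3p - 24, so 66 = 6p and p = 11, Q = 9.
The shock moves the curves to Qd = 51 - 3p and Qs = 3p - 40.
Setting them equal: 51 - 3p = 3p - 40 → 91 = 6p, so p = 91/6 ≈ 15.1667 and Q = 5.5.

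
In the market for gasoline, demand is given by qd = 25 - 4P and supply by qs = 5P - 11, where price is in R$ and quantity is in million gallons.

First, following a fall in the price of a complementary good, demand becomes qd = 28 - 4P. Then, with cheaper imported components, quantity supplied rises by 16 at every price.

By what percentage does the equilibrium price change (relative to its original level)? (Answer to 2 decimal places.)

Before the shock: 25 - 4P = 5P - 11 ⇒ 36 = 9P ⇒ P = 4, q = 9.
With the change applied: demand qd = 28 - 4P, supply qs = 5P + 5.
Clearing the new market: 28 - 4P = 5P + 5, so P = 23/9 ≈ 2.5556 and q = 160/9 ≈ 17.7778.
%ΔP = (2.5556 − 4) / 4 × 100 = -36.11%.

-36.11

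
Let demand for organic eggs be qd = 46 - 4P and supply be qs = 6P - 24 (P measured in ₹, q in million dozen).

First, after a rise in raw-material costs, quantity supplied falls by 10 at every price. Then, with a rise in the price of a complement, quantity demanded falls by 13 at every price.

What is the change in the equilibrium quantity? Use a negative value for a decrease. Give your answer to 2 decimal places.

Before the shock: 46 - 4P = 6P - 24 ⇒ 70 = 10P ⇒ P = 7, q = 18.
With the change applied: demand qd = 33 - 4P, supply qs = 6P - 34.
Setting them equal: 33 - 4P = 6P - 34 → 67 = 10P, so P = 6.7 and q = 6.2.
Δq = 6.2 − 18 = -11.80.

-11.80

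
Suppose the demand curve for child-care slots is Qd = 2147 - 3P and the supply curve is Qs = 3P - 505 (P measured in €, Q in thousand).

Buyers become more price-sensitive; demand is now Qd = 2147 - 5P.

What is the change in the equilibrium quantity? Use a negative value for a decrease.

Before the shock: 2147 - 3P = 3P - 505 ⇒ 2652 = 6P ⇒ P = 442, Q = 821.
After the shift, demand is Qd = 2147 - 5P and supply is Qs = 3P - 505.
Clearing the new market: 2147 - 5P = 3P - 505, so P = 331.5 and Q = 489.5.
ΔQ = 489.5 − 821 = -331.5.

-331.5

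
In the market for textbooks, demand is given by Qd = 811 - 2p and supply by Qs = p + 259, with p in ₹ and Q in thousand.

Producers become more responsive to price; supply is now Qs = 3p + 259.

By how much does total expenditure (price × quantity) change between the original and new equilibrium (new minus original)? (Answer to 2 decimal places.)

Original equilibrium: 811 - 2p = p + 259 gives 552 = 3p, so p = 184 and Q = 443.
The new curves are Qd = 811 - 2p (demand) and Qs = 3p + 259 (supply).
Clearing the new market: 811 - 2p = 3p + 259, so p = 110.4 and Q = 590.2.
Expenditure moves from 184×443 = 81512 to 110.4×590.2 = 65158.08; change = -16353.92.

-16353.92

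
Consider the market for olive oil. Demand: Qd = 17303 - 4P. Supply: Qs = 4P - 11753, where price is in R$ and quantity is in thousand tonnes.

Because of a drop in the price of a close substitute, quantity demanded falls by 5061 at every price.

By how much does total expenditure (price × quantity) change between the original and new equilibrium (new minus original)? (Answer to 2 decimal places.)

Solve the original market: 17303 - 4P = 4P - 11753, hence P = 3632 and Q = 2775.
After the shift, demand is Qd = 12242 - 4P and supply is Qs = 4P - 11753.
Clearing the new market: 12242 - 4P = 4P - 11753, so P = 2999.375 and Q = 244.5.
Expenditure moves from 3632×2775 = 10078800 to 2999.375×244.5 = 733347.1875; change = -9345452.81.

-9345452.81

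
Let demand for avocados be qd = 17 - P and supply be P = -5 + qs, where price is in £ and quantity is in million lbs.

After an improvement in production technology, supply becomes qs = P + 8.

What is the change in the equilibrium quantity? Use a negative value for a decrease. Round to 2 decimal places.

+1.50

Original equilibrium: 17 - P = P + 5 gives 12 = 2P, so P = 6 and q = 11.
The shock moves the curves to qd = 17 - P and qs = P + 8.
Clearing the new market: 17 - P = P + 8, so P = 4.5 and q = 12.5.
Δq = 12.5 − 11 = +1.50.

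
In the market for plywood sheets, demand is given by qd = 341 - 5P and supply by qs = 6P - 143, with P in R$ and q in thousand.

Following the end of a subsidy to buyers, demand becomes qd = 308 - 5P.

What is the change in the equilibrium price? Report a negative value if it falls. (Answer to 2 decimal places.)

Original equilibrium: 341 - 5P = 6P - 143 gives 484 = 11P, so P = 44 and q = 121.
With the change applied: demand qd = 308 - 5P, supply qs = 6P - 143.
New equilibrium: 308 - 5P = 6P - 143 ⇒ 451 = 11P ⇒ P = 41, q = 103.
ΔP = 41 − 44 = -3.00.

-3.00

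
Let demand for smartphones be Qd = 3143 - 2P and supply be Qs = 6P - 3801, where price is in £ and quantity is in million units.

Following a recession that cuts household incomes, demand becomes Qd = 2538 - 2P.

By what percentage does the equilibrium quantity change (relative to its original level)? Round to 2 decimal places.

-32.25

Initially, 3143 - 2P = 6P - 3801, so 6944 = 8P and P = 868, Q = 1407.
The shock moves the curves to Qd = 2538 - 2P and Qs = 6P - 3801.
Setting them equal: 2538 - 2P = 6P - 3801 → 6339 = 8P, so P = 792.375 and Q = 953.25.
%ΔQ = (953.25 − 1407) / 1407 × 100 = -32.25%.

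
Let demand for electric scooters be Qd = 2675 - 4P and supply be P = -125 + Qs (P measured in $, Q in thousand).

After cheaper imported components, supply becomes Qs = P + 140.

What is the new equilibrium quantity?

647

Original equilibrium: 2675 - 4P = P + 125 gives 2550 = 5P, so P = 510 and Q = 635.
With the change applied: demand Qd = 2675 - 4P, supply Qs = P + 140.
Setting them equal: 2675 - 4P = P + 140 → 2535 = 5P, so P = 507 and Q = 647.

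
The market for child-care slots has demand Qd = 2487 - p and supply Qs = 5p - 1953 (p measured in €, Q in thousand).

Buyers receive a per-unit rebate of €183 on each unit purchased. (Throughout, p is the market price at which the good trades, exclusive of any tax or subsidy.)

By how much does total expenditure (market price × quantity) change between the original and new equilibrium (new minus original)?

+170784.75

Initially, 2487 - p = 5p - 1953, so 4440 = 6p and p = 740, Q = 1747.
Since buyers' out-of-pocket price is the market price minus the rebate, the effective demand curve becomes Qd = 2670 - p.
Setting them equal: 2670 - p = 5p - 1953 → 4623 = 6p, so p = 770.5 and Q = 1899.5.
Expenditure moves from 740×1747 = 1292780 to 770.5×1899.5 = 1463564.75; change = +170784.75.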